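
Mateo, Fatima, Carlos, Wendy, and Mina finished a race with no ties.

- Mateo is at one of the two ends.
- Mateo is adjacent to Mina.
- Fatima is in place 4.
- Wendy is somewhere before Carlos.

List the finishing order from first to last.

Mateo, Mina, Wendy, Fatima, Carlos

From clue 1: Mateo is in {1,5}.
From clues 1–3: Mateo → place 1, Mina → place 2, Fatima → place 4.
From clues 1–4: Wendy → place 3, Carlos → place 5.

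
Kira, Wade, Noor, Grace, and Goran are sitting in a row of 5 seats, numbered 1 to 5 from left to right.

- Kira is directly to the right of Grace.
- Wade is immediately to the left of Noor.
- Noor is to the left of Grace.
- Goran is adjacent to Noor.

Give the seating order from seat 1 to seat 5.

Wade, Noor, Goran, Grace, Kira

From clue 1: Kira is in {2,3,4,5}.
From clues 1–2: Goran is in {1,3,5}.
From clues 1–3: Kira is in {4,5}.
From clues 1–4: Wade → seat 1, Noor → seat 2, Goran → seat 3, Grace → seat 4, Kira → seat 5.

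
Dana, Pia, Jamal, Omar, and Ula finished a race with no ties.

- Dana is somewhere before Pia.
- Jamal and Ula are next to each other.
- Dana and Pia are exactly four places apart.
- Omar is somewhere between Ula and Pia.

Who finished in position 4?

Omar

With clues 1–3, Dana and Pia are ruled out for place 4.
With clues 1–4, Jamal and Ula are ruled out for place 4.
So place 4 is Omar.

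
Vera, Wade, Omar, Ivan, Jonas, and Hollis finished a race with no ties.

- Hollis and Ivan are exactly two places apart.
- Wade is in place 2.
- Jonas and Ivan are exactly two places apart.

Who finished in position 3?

Ivan

With clues 1–2, Wade is ruled out for place 3.
With clues 1–3, Hollis, Jonas, Omar, and Vera are ruled out for place 3.
So place 3 is Ivan.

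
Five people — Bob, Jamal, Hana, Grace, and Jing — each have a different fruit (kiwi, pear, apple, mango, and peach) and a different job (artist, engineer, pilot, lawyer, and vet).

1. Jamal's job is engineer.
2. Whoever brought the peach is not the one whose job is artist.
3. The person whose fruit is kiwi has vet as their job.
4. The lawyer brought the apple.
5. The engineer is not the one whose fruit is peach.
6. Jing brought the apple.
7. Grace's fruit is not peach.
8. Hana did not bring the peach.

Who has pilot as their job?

Bob

Clue 1 rules out Jamal for the one with job pilot.
With clues 1–6, Jing is impossible for the one with job pilot.
With clues 1–7, Grace is impossible for the one with job pilot.
With clues 1–8, Hana is impossible for the one with job pilot.
That leaves Bob.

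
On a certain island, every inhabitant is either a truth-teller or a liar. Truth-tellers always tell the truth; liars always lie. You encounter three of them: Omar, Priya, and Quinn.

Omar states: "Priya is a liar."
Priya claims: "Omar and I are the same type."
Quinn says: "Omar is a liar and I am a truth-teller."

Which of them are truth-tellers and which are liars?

Consider Omar. Suppose Omar is a liar.
Then whichever role Priya has, Priya's statement has the wrong truth value — contradiction.
So Omar is a truth-teller.
With that fixed, Quinn's statement is false, so Quinn is a liar.
Consider Priya. Suppose Priya is a truth-teller.
Then Omar's statement comes out false, contradicting Omar being a truth-teller.
So Priya is a liar.

Omar: truth-teller, Priya: liar, Quinn: liar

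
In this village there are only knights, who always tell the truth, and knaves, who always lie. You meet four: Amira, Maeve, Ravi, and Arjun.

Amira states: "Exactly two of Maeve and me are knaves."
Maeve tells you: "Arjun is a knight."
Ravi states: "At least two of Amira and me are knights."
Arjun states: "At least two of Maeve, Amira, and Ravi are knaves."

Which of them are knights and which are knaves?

Amira: knave, Maeve: knight, Ravi: knave, Arjun: knight

Consider Amira. Suppose Amira is a knight.
Then Amira's own statement would have to be true, but it can't be — contradiction.
So Amira is a knave.
With that fixed, Ravi's statement is false, so Ravi is a knave.
With that fixed, Arjun's statement is true, so Arjun is a knight.
With that fixed, Maeve's statement is true, so Maeve is a knight.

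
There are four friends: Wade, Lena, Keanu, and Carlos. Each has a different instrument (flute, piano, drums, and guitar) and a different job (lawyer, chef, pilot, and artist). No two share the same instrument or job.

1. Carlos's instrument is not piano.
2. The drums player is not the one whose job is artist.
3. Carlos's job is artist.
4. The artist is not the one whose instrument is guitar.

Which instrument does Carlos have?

flute

Clue 1 rules out piano for Carlos's instrument.
With clues 1–3, drums is impossible for Carlos's instrument.
With clues 1–4, guitar is impossible for Carlos's instrument.
That leaves flute.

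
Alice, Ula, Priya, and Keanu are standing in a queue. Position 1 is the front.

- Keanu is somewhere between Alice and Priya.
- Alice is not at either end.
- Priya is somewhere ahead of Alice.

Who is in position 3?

With clues 1–2, Priya and Ula are ruled out for position 3.
With clues 1–3, Keanu is ruled out for position 3.
So position 3 is Alice.

Alice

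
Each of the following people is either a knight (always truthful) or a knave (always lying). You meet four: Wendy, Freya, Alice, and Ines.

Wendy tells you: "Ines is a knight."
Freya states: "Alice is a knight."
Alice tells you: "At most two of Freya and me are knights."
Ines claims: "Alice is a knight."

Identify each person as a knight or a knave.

Wendy: knight, Freya: knight, Alice: knight, Ines: knight

Regardless of anyone's role, Alice's statement is true, so Alice is a knight.
With that fixed, Ines's statement is true, so Ines is a knight.
With that fixed, Wendy's statement is true, so Wendy is a knight.
With that fixed, Freya's statement is true, so Freya is a knight.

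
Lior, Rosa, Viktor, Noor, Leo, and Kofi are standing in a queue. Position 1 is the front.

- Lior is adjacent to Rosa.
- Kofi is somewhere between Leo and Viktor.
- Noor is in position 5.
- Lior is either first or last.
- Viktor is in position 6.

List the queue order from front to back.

From clues 1–2: Kofi is in {2,3,4,5}.
From clues 1–3: Noor → position 5.
From clues 1–4: Lior → position 1, Rosa → position 2, Kofi → position 4.
From clues 1–5: Leo → position 3, Viktor → position 6.

Lior, Rosa, Leo, Kofi, Noor, Viktor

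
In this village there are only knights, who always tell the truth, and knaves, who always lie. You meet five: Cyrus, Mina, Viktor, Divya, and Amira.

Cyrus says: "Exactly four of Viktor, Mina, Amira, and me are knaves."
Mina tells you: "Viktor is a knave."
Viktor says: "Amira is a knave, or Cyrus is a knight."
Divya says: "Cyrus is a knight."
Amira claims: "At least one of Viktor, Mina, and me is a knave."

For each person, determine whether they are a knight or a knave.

Cyrus: knave, Mina: knight, Viktor: knave, Divya: knave, Amira: knight

Consider Cyrus. Suppose Cyrus is a knight.
Then Cyrus's own statement would have to be true, but it can't be — contradiction.
So Cyrus is a knave.
With that fixed, Divya's statement is false, so Divya is a knave.
Consider Mina. Suppose Mina is a knave.
Then no assignment of the remaining roles makes every statement match its speaker's type — contradiction.
So Mina is a knight.
Consider Viktor. Suppose Viktor is a knight.
Then Mina's statement comes out false, contradicting Mina being a knight.
So Viktor is a knave.
With that fixed, Amira's statement is true, so Amira is a knight.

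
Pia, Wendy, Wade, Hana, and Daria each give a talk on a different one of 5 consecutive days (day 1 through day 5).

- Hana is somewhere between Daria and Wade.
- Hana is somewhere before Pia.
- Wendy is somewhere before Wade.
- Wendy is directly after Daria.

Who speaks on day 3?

With clues 1–3, Daria and Wade are ruled out for day 3.
With clues 1–4, Pia and Wendy are ruled out for day 3.
So day 3 is Hana.

Hana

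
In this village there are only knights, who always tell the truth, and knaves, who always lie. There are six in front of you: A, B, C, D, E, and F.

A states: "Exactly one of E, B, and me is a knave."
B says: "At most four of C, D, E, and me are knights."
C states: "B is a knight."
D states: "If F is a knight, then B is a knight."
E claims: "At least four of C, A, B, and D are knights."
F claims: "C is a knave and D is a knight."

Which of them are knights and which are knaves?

A: knave, B: knight, C: knight, D: knight, E: knave, F: knave

Regardless of anyone's role, B's statement is true, so B is a knight.
With that fixed, C's statement is true, so C is a knight.
With that fixed, D's statement is true, so D is a knight.
With that fixed, F's statement is false, so F is a knave.
Consider A. Suppose A is a knight.
Then no assignment of the remaining roles makes every statement match its speaker's type — contradiction.
So A is a knave.
With that fixed, E's statement is false, so E is a knave.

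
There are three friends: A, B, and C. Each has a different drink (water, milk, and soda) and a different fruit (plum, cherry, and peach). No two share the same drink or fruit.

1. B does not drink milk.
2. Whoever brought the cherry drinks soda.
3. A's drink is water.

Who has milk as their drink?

Clue 1 rules out B for the one with drink milk.
With clues 1–3, A is impossible for the one with drink milk.
That leaves C.

C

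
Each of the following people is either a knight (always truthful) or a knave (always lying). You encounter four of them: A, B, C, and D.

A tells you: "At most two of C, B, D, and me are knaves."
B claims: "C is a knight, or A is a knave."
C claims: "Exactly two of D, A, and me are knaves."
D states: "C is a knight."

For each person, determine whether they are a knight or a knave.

Consider A. Suppose A is a knight.
Then no assignment of the remaining roles makes every statement match its speaker's type — contradiction.
So A is a knave.
With that fixed, B's statement is true, so B is a knight.
Consider C. Suppose C is a knight.
Then A's statement comes out true, contradicting A being a knave.
So C is a knave.
With that fixed, D's statement is false, so D is a knave.

A: knave, B: knight, C: knave, D: knave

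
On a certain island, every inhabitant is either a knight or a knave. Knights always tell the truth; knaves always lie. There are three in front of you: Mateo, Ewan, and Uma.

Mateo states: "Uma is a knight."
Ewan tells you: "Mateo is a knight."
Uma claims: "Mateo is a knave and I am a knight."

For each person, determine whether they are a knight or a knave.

Mateo: knave, Ewan: knave, Uma: knave

Consider Mateo. Suppose Mateo is a knight.
Then no assignment of the remaining roles makes every statement match its speaker's type — contradiction.
So Mateo is a knave.
With that fixed, Ewan's statement is false, so Ewan is a knave.
Consider Uma. Suppose Uma is a knight.
Then Mateo's statement comes out true, contradicting Mateo being a knave.
So Uma is a knave.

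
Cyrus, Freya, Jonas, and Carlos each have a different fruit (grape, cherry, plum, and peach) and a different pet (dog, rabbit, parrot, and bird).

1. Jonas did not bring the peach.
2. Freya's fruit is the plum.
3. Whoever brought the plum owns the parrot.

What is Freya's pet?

With clues 1–3, bird, dog, and rabbit are impossible for Freya's pet.
That leaves parrot.

parrot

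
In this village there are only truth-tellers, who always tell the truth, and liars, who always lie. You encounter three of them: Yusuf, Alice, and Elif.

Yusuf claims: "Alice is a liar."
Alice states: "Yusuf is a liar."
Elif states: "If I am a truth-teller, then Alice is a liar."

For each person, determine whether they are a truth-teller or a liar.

Yusuf: truth-teller, Alice: liar, Elif: truth-teller

Consider Yusuf. Suppose Yusuf is a liar.
Then no assignment of the remaining roles makes every statement match its speaker's type — contradiction.
So Yusuf is a truth-teller.
With that fixed, Alice's statement is false, so Alice is a liar.
With that fixed, Elif's statement is true, so Elif is a truth-teller.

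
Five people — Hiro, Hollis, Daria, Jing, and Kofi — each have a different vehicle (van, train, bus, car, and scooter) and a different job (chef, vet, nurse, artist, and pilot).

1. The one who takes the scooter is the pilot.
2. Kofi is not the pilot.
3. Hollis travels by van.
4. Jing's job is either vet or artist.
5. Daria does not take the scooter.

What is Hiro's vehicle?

With clues 1–3, van is impossible for Hiro's vehicle.
With clues 1–5, bus, car, and train are impossible for Hiro's vehicle.
That leaves scooter.

scooter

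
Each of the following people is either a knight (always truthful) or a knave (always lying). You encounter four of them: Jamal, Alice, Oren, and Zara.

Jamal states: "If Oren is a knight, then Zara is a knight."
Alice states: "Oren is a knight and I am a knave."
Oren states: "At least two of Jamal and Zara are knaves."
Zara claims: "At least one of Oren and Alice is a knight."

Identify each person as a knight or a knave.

Jamal: knight, Alice: knave, Oren: knave, Zara: knave

Consider Jamal. Suppose Jamal is a knave.
Then no assignment of the remaining roles makes every statement match its speaker's type — contradiction.
So Jamal is a knight.
With that fixed, Oren's statement is false, so Oren is a knave.
With that fixed, Alice's statement is false, so Alice is a knave.
With that fixed, Zara's statement is false, so Zara is a knave.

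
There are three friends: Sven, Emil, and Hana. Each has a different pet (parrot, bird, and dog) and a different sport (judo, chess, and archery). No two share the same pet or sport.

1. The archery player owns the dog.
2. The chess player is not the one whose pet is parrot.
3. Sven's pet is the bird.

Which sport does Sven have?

chess

With clues 1–3, archery and judo are impossible for Sven's sport.
That leaves chess.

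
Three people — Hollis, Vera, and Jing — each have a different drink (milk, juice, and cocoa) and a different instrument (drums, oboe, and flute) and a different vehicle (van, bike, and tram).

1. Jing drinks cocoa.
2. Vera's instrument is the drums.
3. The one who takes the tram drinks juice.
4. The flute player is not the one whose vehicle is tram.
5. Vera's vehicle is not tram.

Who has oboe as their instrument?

With clues 1–2, Vera is impossible for the one with instrument oboe.
With clues 1–5, Jing is impossible for the one with instrument oboe.
That leaves Hollis.

Hollis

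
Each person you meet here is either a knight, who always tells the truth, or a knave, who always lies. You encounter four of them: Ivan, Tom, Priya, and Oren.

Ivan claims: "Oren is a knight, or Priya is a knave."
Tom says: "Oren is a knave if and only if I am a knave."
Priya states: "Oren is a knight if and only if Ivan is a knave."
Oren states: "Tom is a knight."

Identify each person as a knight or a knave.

Ivan: knight, Tom: knight, Priya: knave, Oren: knight

Consider Ivan. Suppose Ivan is a knave.
Then no assignment of the remaining roles makes every statement match its speaker's type — contradiction.
So Ivan is a knight.
Consider Tom. Suppose Tom is a knave.
Then no assignment of the remaining roles makes every statement match its speaker's type — contradiction.
So Tom is a knight.
With that fixed, Oren's statement is true, so Oren is a knight.
With that fixed, Priya's statement is false, so Priya is a knave.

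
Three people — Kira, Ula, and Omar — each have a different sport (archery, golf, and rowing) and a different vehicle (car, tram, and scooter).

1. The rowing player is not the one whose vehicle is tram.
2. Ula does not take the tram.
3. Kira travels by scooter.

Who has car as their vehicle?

Ula

With clues 1–3, Kira and Omar are impossible for the one with vehicle car.
That leaves Ula.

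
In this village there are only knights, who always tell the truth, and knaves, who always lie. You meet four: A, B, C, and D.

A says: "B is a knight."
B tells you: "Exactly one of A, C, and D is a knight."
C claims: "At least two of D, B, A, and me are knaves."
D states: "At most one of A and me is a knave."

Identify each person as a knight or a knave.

A: knave, B: knave, C: knight, D: knight

Consider A. Suppose A is a knight.
Then no assignment of the remaining roles makes every statement match its speaker's type — contradiction.
So A is a knave.
Consider B. Suppose B is a knight.
Then A's statement comes out true, contradicting A being a knave.
So B is a knave.
With that fixed, C's statement is true, so C is a knight.
Consider D. Suppose D is a knave.
Then B's statement comes out true, contradicting B being a knave.
So D is a knight.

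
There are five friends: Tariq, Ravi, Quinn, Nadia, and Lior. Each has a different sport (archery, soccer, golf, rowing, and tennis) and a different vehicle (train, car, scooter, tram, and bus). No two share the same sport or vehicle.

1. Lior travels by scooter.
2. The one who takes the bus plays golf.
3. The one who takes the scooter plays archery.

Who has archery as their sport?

With clues 1–3, Nadia, Quinn, Ravi, and Tariq are impossible for the one with sport archery.
That leaves Lior.

Lior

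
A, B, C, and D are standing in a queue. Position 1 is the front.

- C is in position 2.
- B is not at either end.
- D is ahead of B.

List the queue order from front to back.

D, C, B, A

From clue 1: C → position 2.
From clues 1–2: B → position 3.
From clues 1–3: D → position 1, A → position 4.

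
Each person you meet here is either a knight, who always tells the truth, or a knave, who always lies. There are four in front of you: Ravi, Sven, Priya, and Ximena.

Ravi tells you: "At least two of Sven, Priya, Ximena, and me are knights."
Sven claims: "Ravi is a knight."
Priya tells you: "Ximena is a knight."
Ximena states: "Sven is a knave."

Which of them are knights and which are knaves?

Ravi: knight, Sven: knight, Priya: knave, Ximena: knave

Consider Ravi. Suppose Ravi is a knave.
Then no assignment of the remaining roles makes every statement match its speaker's type — contradiction.
So Ravi is a knight.
With that fixed, Sven's statement is true, so Sven is a knight.
With that fixed, Ximena's statement is false, so Ximena is a knave.
With that fixed, Priya's statement is false, so Priya is a knave.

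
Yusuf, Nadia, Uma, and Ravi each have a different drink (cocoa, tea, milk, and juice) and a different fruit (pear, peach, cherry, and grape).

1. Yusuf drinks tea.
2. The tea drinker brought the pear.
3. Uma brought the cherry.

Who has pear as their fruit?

With clues 1–2, Nadia, Ravi, and Uma are impossible for the one with fruit pear.
That leaves Yusuf.

Yusuf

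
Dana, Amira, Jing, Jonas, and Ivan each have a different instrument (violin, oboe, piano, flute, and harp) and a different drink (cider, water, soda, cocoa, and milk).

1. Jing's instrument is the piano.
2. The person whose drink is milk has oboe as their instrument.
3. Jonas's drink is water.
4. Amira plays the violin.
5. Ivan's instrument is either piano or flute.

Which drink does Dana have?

milk

With clues 1–3, water is impossible for Dana's drink.
With clues 1–5, cider, cocoa, and soda are impossible for Dana's drink.
That leaves milk.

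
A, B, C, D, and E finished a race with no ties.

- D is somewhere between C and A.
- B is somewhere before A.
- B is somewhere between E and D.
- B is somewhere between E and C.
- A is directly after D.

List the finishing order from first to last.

E, B, C, D, A

From clue 1: D is in {2,3,4}.
From clues 1–3: B is in {2,3}.
From clues 1–5: E → place 1, B → place 2, C → place 3, D → place 4, A → place 5.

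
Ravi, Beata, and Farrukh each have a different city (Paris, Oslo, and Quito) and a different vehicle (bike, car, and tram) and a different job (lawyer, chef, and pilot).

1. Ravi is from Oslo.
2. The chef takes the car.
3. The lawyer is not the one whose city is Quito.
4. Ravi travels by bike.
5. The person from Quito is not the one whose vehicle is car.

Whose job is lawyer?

Ravi

With clues 1–5, Beata and Farrukh are impossible for the one with job lawyer.
That leaves Ravi.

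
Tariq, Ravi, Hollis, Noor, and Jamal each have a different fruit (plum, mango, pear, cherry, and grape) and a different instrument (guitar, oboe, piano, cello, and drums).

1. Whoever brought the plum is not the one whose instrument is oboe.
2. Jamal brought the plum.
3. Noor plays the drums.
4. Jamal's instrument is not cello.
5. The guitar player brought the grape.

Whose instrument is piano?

Jamal

With clues 1–3, Noor is impossible for the one with instrument piano.
With clues 1–5, Hollis, Ravi, and Tariq are impossible for the one with instrument piano.
That leaves Jamal.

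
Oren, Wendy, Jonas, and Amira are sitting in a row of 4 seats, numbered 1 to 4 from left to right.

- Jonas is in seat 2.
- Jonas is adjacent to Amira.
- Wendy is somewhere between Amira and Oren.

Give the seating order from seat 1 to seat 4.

From clue 1: Jonas → seat 2.
From clues 1–2: Amira is in {1,3}.
From clues 1–3: Amira → seat 1, Wendy → seat 3, Oren → seat 4.

Amira, Jonas, Wendy, Oren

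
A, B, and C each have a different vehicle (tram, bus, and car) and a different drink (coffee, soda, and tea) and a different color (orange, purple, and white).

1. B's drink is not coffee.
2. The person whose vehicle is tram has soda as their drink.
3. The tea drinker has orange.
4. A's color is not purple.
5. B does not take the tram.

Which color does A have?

white

With clues 1–4, purple is impossible for A's color.
With clues 1–5, orange is impossible for A's color.
That leaves white.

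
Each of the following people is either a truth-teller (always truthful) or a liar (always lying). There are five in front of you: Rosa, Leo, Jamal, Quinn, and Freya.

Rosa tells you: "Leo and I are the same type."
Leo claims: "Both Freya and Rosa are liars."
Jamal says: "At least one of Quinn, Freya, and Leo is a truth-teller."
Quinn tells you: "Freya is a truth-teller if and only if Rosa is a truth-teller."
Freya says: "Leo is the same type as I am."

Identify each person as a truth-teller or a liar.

Rosa: liar, Leo: truth-teller, Jamal: truth-teller, Quinn: truth-teller, Freya: liar

Consider Rosa. Suppose Rosa is a truth-teller.
Then no assignment of the remaining roles makes every statement match its speaker's type — contradiction.
So Rosa is a liar.
Consider Leo. Suppose Leo is a liar.
Then Rosa's statement comes out true, contradicting Rosa being a liar.
So Leo is a truth-teller.
With that fixed, Jamal's statement is true, so Jamal is a truth-teller.
Consider Quinn. Suppose Quinn is a liar.
Then no assignment of the remaining roles makes every statement match its speaker's type — contradiction.
So Quinn is a truth-teller.
Consider Freya. Suppose Freya is a truth-teller.
Then Leo's statement comes out false, contradicting Leo being a truth-teller.
So Freya is a liar.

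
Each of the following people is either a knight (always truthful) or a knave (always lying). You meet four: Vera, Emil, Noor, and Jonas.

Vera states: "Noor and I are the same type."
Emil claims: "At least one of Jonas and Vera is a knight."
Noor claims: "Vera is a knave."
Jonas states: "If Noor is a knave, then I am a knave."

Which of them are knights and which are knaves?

Consider Vera. Suppose Vera is a knight.
Then no assignment of the remaining roles makes every statement match its speaker's type — contradiction.
So Vera is a knave.
With that fixed, Noor's statement is true, so Noor is a knight.
With that fixed, Jonas's statement is true, so Jonas is a knight.
With that fixed, Emil's statement is true, so Emil is a knight.

Vera: knave, Emil: knight, Noor: knight, Jonas: knight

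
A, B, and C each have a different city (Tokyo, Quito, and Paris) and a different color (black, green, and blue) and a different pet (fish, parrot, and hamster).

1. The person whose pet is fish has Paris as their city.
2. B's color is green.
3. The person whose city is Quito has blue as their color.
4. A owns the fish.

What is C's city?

Quito

With clues 1–4, Paris and Tokyo are impossible for C's city.
That leaves Quito.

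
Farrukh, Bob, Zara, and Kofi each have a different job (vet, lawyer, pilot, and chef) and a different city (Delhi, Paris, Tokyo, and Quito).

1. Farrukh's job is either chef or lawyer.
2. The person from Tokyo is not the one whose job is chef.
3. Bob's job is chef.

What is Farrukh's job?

Clue 1 rules out pilot and vet for Farrukh's job.
With clues 1–3, chef is impossible for Farrukh's job.
That leaves lawyer.

lawyer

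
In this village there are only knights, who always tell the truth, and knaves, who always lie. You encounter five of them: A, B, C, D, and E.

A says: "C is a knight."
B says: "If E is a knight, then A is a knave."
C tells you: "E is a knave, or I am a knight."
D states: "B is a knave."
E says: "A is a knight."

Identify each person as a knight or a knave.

Consider A. Suppose A is a knave.
Then no assignment of the remaining roles makes every statement match its speaker's type — contradiction.
So A is a knight.
With that fixed, E's statement is true, so E is a knight.
With that fixed, B's statement is false, so B is a knave.
With that fixed, D's statement is true, so D is a knight.
Consider C. Suppose C is a knave.
Then A's statement comes out false, contradicting A being a knight.
So C is a knight.

A: knight, B: knave, C: knight, D: knight, E: knight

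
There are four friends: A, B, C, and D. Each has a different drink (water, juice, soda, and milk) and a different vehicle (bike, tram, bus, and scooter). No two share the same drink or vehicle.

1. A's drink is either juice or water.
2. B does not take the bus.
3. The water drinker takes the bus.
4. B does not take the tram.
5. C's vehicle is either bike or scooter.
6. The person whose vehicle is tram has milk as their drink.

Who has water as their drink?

With clues 1–3, B is impossible for the one with drink water.
With clues 1–5, C is impossible for the one with drink water.
With clues 1–6, D is impossible for the one with drink water.
That leaves A.

A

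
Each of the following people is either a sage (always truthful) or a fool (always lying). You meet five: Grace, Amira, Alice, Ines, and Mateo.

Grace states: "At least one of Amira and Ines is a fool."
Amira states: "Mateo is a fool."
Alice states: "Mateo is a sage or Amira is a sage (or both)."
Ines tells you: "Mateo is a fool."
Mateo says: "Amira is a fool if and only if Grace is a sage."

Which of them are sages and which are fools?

Consider Grace. Suppose Grace is a fool.
Then no assignment of the remaining roles makes every statement match its speaker's type — contradiction.
So Grace is a sage.
Consider Amira. Suppose Amira is a sage.
Then no assignment of the remaining roles makes every statement match its speaker's type — contradiction.
So Amira is a fool.
With that fixed, Mateo's statement is true, so Mateo is a sage.
With that fixed, Alice's statement is true, so Alice is a sage.
With that fixed, Ines's statement is false, so Ines is a fool.

Grace: sage, Amira: fool, Alice: sage, Ines: fool, Mateo: sage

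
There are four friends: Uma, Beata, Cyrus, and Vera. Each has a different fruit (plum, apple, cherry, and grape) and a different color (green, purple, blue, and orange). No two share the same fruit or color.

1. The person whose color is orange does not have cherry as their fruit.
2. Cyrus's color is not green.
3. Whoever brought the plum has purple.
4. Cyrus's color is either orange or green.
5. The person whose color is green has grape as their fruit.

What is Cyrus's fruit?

With clues 1–4, cherry and plum are impossible for Cyrus's fruit.
With clues 1–5, grape is impossible for Cyrus's fruit.
That leaves apple.

apple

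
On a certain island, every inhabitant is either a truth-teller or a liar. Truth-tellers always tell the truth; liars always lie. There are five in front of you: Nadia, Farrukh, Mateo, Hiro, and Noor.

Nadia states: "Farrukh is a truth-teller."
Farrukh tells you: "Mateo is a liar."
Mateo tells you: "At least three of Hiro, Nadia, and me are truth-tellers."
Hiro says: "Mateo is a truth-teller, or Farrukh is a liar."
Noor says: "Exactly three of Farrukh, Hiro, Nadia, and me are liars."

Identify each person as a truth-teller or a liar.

Nadia: truth-teller, Farrukh: truth-teller, Mateo: liar, Hiro: liar, Noor: liar

Consider Nadia. Suppose Nadia is a liar.
Then no assignment of the remaining roles makes every statement match its speaker's type — contradiction.
So Nadia is a truth-teller.
Consider Farrukh. Suppose Farrukh is a liar.
Then Nadia's statement comes out false, contradicting Nadia being a truth-teller.
So Farrukh is a truth-teller.
With that fixed, Noor's statement is false, so Noor is a liar.
Consider Mateo. Suppose Mateo is a truth-teller.
Then Farrukh's statement comes out false, contradicting Farrukh being a truth-teller.
So Mateo is a liar.
With that fixed, Hiro's statement is false, so Hiro is a liar.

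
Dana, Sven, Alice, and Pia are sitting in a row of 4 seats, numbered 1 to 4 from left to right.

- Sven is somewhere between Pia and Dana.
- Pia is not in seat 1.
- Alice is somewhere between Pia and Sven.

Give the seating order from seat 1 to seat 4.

From clue 1: Sven is in {2,3}.
From clues 1–3: Dana → seat 1, Sven → seat 2, Alice → seat 3, Pia → seat 4.

Dana, Sven, Alice, Pia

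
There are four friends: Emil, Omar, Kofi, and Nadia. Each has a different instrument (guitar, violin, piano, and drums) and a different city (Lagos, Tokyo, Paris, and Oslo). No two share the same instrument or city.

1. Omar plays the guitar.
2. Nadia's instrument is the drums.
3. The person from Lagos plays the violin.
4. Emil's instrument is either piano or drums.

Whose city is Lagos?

With clues 1–3, Nadia and Omar are impossible for the one with city Lagos.
With clues 1–4, Emil is impossible for the one with city Lagos.
That leaves Kofi.

Kofi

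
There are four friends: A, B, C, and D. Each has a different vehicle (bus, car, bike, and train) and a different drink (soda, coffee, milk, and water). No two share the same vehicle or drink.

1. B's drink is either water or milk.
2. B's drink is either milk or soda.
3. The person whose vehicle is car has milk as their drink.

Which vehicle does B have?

car

With clues 1–3, bike, bus, and train are impossible for B's vehicle.
That leaves car.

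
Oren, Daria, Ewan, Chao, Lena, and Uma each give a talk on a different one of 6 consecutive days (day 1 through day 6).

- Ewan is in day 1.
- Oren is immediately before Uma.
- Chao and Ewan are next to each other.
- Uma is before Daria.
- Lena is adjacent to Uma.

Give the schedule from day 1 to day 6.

Ewan, Chao, Oren, Uma, Lena, Daria

From clue 1: Ewan → day 1.
From clues 1–2: Oren is in {2,3,4,5}.
From clues 1–3: Chao → day 2.
From clues 1–4: Oren is in {3,4}.
From clues 1–5: Oren → day 3, Uma → day 4, Lena → day 5, Daria → day 6.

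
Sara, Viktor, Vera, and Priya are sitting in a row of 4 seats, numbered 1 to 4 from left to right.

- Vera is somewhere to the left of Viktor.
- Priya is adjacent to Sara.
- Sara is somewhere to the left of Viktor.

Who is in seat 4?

Viktor

With clue 1, Vera is ruled out for seat 4.
With clues 1–3, Priya and Sara are ruled out for seat 4.
So seat 4 is Viktor.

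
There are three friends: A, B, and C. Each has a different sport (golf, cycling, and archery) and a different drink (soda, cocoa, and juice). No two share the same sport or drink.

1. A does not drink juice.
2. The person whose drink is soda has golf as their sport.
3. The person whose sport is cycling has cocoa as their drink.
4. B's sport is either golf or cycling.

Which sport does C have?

With clues 1–4, cycling and golf are impossible for C's sport.
That leaves archery.

archery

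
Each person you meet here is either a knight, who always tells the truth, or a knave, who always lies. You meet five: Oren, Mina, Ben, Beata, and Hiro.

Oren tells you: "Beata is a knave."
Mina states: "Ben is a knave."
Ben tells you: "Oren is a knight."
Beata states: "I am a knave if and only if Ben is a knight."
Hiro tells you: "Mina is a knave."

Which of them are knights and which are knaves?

Consider Oren. Suppose Oren is a knight.
Then no assignment of the remaining roles makes every statement match its speaker's type — contradiction.
So Oren is a knave.
With that fixed, Ben's statement is false, so Ben is a knave.
With that fixed, Mina's statement is true, so Mina is a knight.
With that fixed, Hiro's statement is false, so Hiro is a knave.
Consider Beata. Suppose Beata is a knave.
Then Oren's statement comes out true, contradicting Oren being a knave.
So Beata is a knight.

Oren: knave, Mina: knight, Ben: knave, Beata: knight, Hiro: knave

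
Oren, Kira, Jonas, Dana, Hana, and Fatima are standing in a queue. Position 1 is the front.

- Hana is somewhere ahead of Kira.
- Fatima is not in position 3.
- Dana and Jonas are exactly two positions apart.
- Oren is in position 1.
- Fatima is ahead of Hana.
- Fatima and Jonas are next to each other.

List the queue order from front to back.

Oren, Fatima, Jonas, Hana, Dana, Kira

From clue 1: Kira is in {2,3,4,5,6}.
From clues 1–4: Oren → position 1.
From clues 1–5: Fatima → position 2.
From clues 1–6: Jonas → position 3, Hana → position 4, Dana → position 5, Kira → position 6.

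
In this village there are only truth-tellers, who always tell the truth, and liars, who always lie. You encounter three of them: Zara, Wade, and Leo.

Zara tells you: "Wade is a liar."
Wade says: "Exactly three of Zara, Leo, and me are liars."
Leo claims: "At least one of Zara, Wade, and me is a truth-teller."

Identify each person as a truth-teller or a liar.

Consider Zara. Suppose Zara is a liar.
Then no assignment of the remaining roles makes every statement match its speaker's type — contradiction.
So Zara is a truth-teller.
With that fixed, Wade's statement is false, so Wade is a liar.
With that fixed, Leo's statement is true, so Leo is a truth-teller.

Zara: truth-teller, Wade: liar, Leo: truth-teller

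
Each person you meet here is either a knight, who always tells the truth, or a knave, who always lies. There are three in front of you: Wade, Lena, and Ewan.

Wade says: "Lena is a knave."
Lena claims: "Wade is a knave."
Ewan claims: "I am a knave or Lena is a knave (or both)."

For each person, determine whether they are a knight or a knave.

Wade: knight, Lena: knave, Ewan: knight

Consider Wade. Suppose Wade is a knave.
Then no assignment of the remaining roles makes every statement match its speaker's type — contradiction.
So Wade is a knight.
With that fixed, Lena's statement is false, so Lena is a knave.
With that fixed, Ewan's statement is true, so Ewan is a knight.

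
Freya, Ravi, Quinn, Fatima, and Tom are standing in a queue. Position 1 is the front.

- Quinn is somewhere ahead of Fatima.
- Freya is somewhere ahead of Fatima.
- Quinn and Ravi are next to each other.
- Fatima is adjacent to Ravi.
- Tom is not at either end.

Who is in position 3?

With clues 1–3, Fatima is ruled out for position 3.
With clues 1–4, Freya and Tom are ruled out for position 3.
With clues 1–5, Ravi is ruled out for position 3.
So position 3 is Quinn.

Quinn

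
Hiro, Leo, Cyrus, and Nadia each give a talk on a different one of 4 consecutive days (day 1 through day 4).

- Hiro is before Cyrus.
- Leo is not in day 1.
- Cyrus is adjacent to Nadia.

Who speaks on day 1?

Hiro

With clue 1, Cyrus is ruled out for day 1.
With clues 1–2, Leo is ruled out for day 1.
With clues 1–3, Nadia is ruled out for day 1.
So day 1 is Hiro.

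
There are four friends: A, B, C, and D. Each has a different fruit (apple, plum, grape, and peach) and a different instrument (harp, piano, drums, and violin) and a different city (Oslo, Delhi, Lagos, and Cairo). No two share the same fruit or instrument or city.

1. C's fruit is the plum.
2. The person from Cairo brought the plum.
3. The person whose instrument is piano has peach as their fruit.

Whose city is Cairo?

C

With clues 1–2, A, B, and D are impossible for the one with city Cairo.
That leaves C.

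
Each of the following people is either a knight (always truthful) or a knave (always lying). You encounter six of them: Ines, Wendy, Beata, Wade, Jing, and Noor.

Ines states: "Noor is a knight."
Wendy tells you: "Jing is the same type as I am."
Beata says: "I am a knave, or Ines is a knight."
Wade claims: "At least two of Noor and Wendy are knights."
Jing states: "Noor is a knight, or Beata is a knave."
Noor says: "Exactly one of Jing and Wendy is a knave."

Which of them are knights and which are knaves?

Ines: knight, Wendy: knave, Beata: knight, Wade: knave, Jing: knight, Noor: knight

Consider Ines. Suppose Ines is a knave.
Then whichever role Beata has, Beata's statement has the wrong truth value — contradiction.
So Ines is a knight.
With that fixed, Beata's statement is true, so Beata is a knight.
Consider Wendy. Suppose Wendy is a knight.
Then no assignment of the remaining roles makes every statement match its speaker's type — contradiction.
So Wendy is a knave.
With that fixed, Wade's statement is false, so Wade is a knave.
Consider Jing. Suppose Jing is a knave.
Then Wendy's statement comes out true, contradicting Wendy being a knave.
So Jing is a knight.
With that fixed, Noor's statement is true, so Noor is a knight.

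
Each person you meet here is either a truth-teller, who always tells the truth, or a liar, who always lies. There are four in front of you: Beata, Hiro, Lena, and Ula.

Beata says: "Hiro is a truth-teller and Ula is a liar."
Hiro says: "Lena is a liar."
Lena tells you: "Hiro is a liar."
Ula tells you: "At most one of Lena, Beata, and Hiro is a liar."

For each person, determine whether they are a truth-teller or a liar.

Beata: liar, Hiro: liar, Lena: truth-teller, Ula: liar

Consider Beata. Suppose Beata is a truth-teller.
Then no assignment of the remaining roles makes every statement match its speaker's type — contradiction.
So Beata is a liar.
Consider Hiro. Suppose Hiro is a truth-teller.
Then no assignment of the remaining roles makes every statement match its speaker's type — contradiction.
So Hiro is a liar.
With that fixed, Lena's statement is true, so Lena is a truth-teller.
With that fixed, Ula's statement is false, so Ula is a liar.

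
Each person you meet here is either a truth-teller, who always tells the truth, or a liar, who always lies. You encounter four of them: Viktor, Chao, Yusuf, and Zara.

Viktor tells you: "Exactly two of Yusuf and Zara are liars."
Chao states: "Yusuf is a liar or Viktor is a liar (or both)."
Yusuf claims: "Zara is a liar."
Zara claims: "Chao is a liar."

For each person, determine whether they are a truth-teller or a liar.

Consider Viktor. Suppose Viktor is a truth-teller.
Then no assignment of the remaining roles makes every statement match its speaker's type — contradiction.
So Viktor is a liar.
With that fixed, Chao's statement is true, so Chao is a truth-teller.
With that fixed, Zara's statement is false, so Zara is a liar.
With that fixed, Yusuf's statement is true, so Yusuf is a truth-teller.

Viktor: liar, Chao: truth-teller, Yusuf: truth-teller, Zara: liar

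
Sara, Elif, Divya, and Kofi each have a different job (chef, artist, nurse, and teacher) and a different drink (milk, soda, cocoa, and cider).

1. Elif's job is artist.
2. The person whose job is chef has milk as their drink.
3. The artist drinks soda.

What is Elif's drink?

soda

With clues 1–2, milk is impossible for Elif's drink.
With clues 1–3, cider and cocoa are impossible for Elif's drink.
That leaves soda.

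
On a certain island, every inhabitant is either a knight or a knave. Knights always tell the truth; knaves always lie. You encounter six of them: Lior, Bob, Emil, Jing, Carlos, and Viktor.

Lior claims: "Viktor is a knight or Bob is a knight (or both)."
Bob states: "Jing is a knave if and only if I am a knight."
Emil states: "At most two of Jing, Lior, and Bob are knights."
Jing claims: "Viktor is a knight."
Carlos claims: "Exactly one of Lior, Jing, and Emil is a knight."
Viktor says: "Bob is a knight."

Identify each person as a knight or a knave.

Lior: knave, Bob: knave, Emil: knight, Jing: knave, Carlos: knight, Viktor: knave

Consider Lior. Suppose Lior is a knight.
Then no assignment of the remaining roles makes every statement match its speaker's type — contradiction.
So Lior is a knave.
With that fixed, Emil's statement is true, so Emil is a knight.
Consider Bob. Suppose Bob is a knight.
Then Lior's statement comes out true, contradicting Lior being a knave.
So Bob is a knave.
With that fixed, Viktor's statement is false, so Viktor is a knave.
With that fixed, Jing's statement is false, so Jing is a knave.
With that fixed, Carlos's statement is true, so Carlos is a knight.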